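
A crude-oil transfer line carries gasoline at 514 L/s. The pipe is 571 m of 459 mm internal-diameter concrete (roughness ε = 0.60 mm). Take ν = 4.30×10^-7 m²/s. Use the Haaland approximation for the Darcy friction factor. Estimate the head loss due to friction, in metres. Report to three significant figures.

V = 4Q/(πD²) = 4·0.514/(π·0.459²) = 3.106 m/s
Re = VD/ν = 3.106·0.459/4.30×10^-7 = 3.32×10^6 → turbulent
ε/D = 0.60/459 = 0.00131
Haaland: f = 0.02109
h_f = f(L/D)V²/(2g) = 0.02109·(571/0.459)·3.106²/(2·9.81) = 12.90 m

h_f ≈ 12.9 m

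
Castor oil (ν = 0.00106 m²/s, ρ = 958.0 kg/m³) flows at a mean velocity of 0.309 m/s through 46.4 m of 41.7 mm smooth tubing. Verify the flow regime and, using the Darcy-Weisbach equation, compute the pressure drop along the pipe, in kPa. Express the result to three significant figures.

Re = VD/ν = 0.309·0.04170/0.00106 = 12.2 → laminar (Re < 2300)
f = 64/Re = 5.265
h_f = f(L/D)V²/(2g) = 5.265·(46.4/0.04170)·0.309²/(2·9.81) = 28.51 m
Δp = ρg·h_f = 958.0·9.81·28.51 = 267.9 kPa

Δp ≈ 268 kPa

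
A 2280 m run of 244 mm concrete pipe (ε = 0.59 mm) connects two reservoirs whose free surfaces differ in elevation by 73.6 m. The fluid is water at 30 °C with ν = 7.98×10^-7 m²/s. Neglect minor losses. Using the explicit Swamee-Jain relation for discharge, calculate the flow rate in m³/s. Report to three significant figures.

Swamee-Jain (Type II): Q = -0.965·√(gD⁵h_f/L)·ln[ε/(3.7D) + √(3.17ν²L/(gD³h_f))]
√(gD⁵h_f/L) = √(9.81·0.244⁵·73.6/2280) = 0.01655
ε/(3.7D) = 6.54×10^-4; √(3.17ν²L/(gD³h_f)) = 2.09×10^-5
Q = -0.965·0.01655·ln(6.745×10^-4) = 0.1166 m³/s
Check: V = 2.49 m/s, Re = 7.63×10^5, f = 0.02494, h_f = 73.9 m ≈ 73.6 m ✓

Q ≈ 0.117 m³/s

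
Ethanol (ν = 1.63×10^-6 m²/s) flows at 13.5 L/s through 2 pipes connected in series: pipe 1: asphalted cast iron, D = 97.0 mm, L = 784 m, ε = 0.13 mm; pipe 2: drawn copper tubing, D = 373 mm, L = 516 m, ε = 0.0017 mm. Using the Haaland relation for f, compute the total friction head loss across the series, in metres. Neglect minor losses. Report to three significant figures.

Pipe 1: V = 1.827 m/s, Re = 1.09×10^5, ε/D = 0.00134, f = 0.02295, h_1 = f(L/D)V²/2g = 31.55 m
Pipe 2: V = 0.1235 m/s, Re = 2.83×10^4, ε/D = 4.56×10^-6, f = 0.02366, h_2 = f(L/D)V²/2g = 0.02546 m
Series → Q common, losses add: H = Σh = 31.57 m

H ≈ 31.6 m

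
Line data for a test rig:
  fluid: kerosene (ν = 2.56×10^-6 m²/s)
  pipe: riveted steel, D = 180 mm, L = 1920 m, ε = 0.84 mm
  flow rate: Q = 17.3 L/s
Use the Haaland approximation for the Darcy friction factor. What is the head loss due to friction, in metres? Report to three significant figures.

V = 4Q/(πD²) = 4·0.0173/(π·0.180²) = 0.6798 m/s
Re = VD/ν = 0.6798·0.180/2.56×10^-6 = 4.78×10^4 → turbulent
ε/D = 0.84/180 = 0.00467
Haaland: f = 0.03160
h_f = f(L/D)V²/(2g) = 0.03160·(1920/0.180)·0.6798²/(2·9.81) = 7.941 m

h_f ≈ 7.94 m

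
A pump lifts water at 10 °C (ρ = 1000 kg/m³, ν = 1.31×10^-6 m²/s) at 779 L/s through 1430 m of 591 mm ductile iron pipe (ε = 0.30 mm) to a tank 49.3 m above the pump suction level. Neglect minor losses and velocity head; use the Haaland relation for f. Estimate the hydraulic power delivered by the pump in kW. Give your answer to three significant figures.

V = 4Q/(πD²) = 2.840 m/s; Re = 1.28×10^6; ε/D = 5.08×10^-4; f = 0.01713
h_f = f(L/D)V²/2g = 17.04 m
Total head H = z + h_f = 49.3 + 17.04 = 66.34 m
P_hyd = ρgQH = 1000·9.81·0.779·66.34 = 507.0 kW

P_hyd ≈ 507 kW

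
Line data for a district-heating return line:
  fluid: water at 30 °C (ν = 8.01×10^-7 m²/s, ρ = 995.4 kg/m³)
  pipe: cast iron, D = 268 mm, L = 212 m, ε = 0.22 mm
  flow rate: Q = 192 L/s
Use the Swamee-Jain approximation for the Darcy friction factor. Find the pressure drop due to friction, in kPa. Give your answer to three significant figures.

V = 4Q/(πD²) = 4·0.192/(π·0.268²) = 3.404 m/s
Re = VD/ν = 3.404·0.268/8.01×10^-7 = 1.14×10^6 → turbulent
ε/D = 0.22/268 = 8.21×10^-4
Swamee-Jain: f = 0.01912
h_f = f(L/D)V²/(2g) = 0.01912·(212/0.268)·3.404²/(2·9.81) = 8.931 m
Δp = ρg·h_f = 995.4·9.81·8.931 = 87.21 kPa

Δp ≈ 87.2 kPa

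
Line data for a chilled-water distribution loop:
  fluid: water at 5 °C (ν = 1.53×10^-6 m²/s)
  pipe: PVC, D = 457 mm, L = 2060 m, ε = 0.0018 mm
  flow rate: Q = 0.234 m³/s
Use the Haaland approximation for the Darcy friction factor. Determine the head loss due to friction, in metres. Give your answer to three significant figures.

h_f ≈ 6.30 m

V = 4Q/(πD²) = 4·0.234/(π·0.457²) = 1.427 m/s
Re = VD/ν = 1.427·0.457/1.53×10^-6 = 4.26×10^5 → turbulent
ε/D = 0.0018/457 = 3.94×10^-6
Haaland: f = 0.01348
h_f = f(L/D)V²/(2g) = 0.01348·(2060/0.457)·1.427²/(2·9.81) = 6.304 m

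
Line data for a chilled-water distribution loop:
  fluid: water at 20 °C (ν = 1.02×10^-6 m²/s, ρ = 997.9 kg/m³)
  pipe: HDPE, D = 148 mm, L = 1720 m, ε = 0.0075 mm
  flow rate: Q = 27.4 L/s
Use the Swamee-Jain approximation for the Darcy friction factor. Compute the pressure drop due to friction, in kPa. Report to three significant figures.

V = 4Q/(πD²) = 4·0.0274/(π·0.148²) = 1.593 m/s
Re = VD/ν = 1.593·0.148/1.02×10^-6 = 2.31×10^5 → turbulent
ε/D = 0.0075/148 = 5.07×10^-5
Swamee-Jain: f = 0.01559
h_f = f(L/D)V²/(2g) = 0.01559·(1720/0.148)·1.593²/(2·9.81) = 23.43 m
Δp = ρg·h_f = 997.9·9.81·23.43 = 229.4 kPa

Δp ≈ 229 kPa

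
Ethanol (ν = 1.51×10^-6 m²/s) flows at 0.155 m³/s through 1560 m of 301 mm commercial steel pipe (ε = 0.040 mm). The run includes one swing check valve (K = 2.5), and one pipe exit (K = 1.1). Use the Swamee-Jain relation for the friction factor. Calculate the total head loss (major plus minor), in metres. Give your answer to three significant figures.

H_L ≈ 19.7 m

V = 4Q/(πD²) = 2.178 m/s; V²/2g = 0.2418 m
Re = 4.34×10^5, ε/D = 1.33×10^-4 → f = 0.01506 (Swamee-Jain)
Major: h_f = f(L/D)·V²/2g = 0.01506·5183·0.2418 = 18.88 m
Minor: ΣK = 3.60; h_m = ΣK·V²/2g = 0.8706 m
Total H_L = 18.88 + 0.8706 = 19.75 m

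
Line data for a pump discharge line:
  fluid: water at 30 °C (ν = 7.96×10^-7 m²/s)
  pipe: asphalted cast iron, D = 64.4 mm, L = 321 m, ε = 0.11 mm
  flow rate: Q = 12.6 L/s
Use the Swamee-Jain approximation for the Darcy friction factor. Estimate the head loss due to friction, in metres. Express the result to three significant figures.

V = 4Q/(πD²) = 4·0.0126/(π·0.0644²) = 3.868 m/s
Re = VD/ν = 3.868·0.0644/7.96×10^-7 = 3.13×10^5 → turbulent
ε/D = 0.11/64.4 = 0.00171
Swamee-Jain: f = 0.02326
h_f = f(L/D)V²/(2g) = 0.02326·(321/0.0644)·3.868²/(2·9.81) = 88.42 m

h_f ≈ 88.4 m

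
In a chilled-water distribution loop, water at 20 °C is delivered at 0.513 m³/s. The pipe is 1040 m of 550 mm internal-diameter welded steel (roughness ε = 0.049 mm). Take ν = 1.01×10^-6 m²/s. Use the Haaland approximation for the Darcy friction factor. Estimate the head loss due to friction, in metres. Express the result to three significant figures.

h_f ≈ 5.84 m

V = 4Q/(πD²) = 4·0.513/(π·0.550²) = 2.159 m/s
Re = VD/ν = 2.159·0.550/1.01×10^-6 = 1.18×10^6 → turbulent
ε/D = 0.049/550 = 8.91×10^-5
Haaland: f = 0.01299
h_f = f(L/D)V²/(2g) = 0.01299·(1040/0.550)·2.159²/(2·9.81) = 5.836 m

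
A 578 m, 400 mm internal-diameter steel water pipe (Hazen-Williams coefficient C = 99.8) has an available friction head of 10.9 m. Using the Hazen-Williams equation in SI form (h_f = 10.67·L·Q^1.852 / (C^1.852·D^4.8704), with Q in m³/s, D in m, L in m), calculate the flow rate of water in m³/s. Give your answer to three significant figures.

Q ≈ 0.293 m³/s

Rearranging: Q = [h_f·C^1.852·D^4.8704 / (10.67·L)]^(1/1.852)
Q = [10.9·99.8^1.852·0.400^4.8704 / (10.67·578)]^0.540 = 0.2926 m³/s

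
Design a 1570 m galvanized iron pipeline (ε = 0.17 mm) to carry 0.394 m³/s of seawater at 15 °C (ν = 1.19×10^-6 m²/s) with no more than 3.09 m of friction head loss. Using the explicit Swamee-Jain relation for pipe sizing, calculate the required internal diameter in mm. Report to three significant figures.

Swamee-Jain (Type III): D = 0.66·[ε^1.25·(LQ²/(gh_f))^4.75 + ν·Q^9.4·(L/(gh_f))^5.2]^0.04
LQ²/(gh_f) = 8.040; L/(gh_f) = 51.79
Term 1 = ε^1.25·(…)^4.75 = 0.387; Term 2 = ν·Q^9.4·(…)^5.2 = 0.154
D = 0.66·(0.387 + 0.154)^0.04 = 0.6440 m = 644 mm
Check: V = 1.21 m/s, Re = 6.55×10^5, f = 0.01579, h_f = 2.87 m ≈ 3.09 m ✓

D ≈ 644 mm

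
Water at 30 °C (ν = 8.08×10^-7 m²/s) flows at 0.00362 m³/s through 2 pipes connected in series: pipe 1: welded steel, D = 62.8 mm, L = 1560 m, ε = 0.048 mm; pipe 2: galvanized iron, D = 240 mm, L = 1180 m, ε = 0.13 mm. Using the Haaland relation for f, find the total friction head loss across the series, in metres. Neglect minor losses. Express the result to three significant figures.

Pipe 1: V = 1.169 m/s, Re = 9.08×10^4, ε/D = 7.64×10^-4, f = 0.02133, h_1 = f(L/D)V²/2g = 36.89 m
Pipe 2: V = 0.08002 m/s, Re = 2.38×10^4, ε/D = 5.42×10^-4, f = 0.02576, h_2 = f(L/D)V²/2g = 0.04134 m
Series → Q common, losses add: H = Σh = 36.93 m

H ≈ 36.9 m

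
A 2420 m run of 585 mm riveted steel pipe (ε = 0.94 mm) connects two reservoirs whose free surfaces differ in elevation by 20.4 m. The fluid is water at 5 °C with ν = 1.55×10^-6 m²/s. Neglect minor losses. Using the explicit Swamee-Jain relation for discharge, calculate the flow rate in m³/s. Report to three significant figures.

Q ≈ 0.559 m³/s

Swamee-Jain (Type II): Q = -0.965·√(gD⁵h_f/L)·ln[ε/(3.7D) + √(3.17ν²L/(gD³h_f))]
√(gD⁵h_f/L) = √(9.81·0.585⁵·20.4/2420) = 0.07527
ε/(3.7D) = 4.34×10^-4; √(3.17ν²L/(gD³h_f)) = 2.14×10^-5
Q = -0.965·0.07527·ln(4.557×10^-4) = 0.5588 m³/s
Check: V = 2.08 m/s, Re = 7.85×10^5, f = 0.02248, h_f = 20.5 m ≈ 20.4 m ✓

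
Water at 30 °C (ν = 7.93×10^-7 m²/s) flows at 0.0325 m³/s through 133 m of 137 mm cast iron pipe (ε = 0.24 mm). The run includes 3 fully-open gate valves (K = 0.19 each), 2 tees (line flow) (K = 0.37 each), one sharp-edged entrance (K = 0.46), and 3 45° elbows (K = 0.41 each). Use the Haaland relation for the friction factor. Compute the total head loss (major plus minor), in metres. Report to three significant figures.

H_L ≈ 6.30 m

V = 4Q/(πD²) = 2.205 m/s; V²/2g = 0.2477 m
Re = 3.81×10^5, ε/D = 0.00175 → f = 0.02312 (Haaland)
Major: h_f = f(L/D)·V²/2g = 0.02312·970.8·0.2477 = 5.561 m
Minor: ΣK = 3.00; h_m = ΣK·V²/2g = 0.7432 m
Total H_L = 5.561 + 0.7432 = 6.305 m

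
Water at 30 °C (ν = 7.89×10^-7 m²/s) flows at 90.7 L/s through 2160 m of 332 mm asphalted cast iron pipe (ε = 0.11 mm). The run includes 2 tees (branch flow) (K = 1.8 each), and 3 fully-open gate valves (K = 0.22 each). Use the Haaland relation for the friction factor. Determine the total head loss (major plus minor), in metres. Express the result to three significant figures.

H_L ≈ 6.26 m

V = 4Q/(πD²) = 1.048 m/s; V²/2g = 0.05595 m
Re = 4.41×10^5, ε/D = 3.31×10^-4 → f = 0.01653 (Haaland)
Major: h_f = f(L/D)·V²/2g = 0.01653·6506·0.05595 = 6.018 m
Minor: ΣK = 4.26; h_m = ΣK·V²/2g = 0.2383 m
Total H_L = 6.018 + 0.2383 = 6.256 m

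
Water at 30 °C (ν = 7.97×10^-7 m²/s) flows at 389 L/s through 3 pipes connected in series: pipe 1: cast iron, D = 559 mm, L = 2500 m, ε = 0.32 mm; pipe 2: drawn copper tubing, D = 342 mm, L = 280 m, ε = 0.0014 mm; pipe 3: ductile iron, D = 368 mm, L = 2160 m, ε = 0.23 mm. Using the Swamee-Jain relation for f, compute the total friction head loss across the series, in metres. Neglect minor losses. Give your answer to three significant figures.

Pipe 1: V = 1.585 m/s, Re = 1.11×10^6, ε/D = 5.72×10^-4, f = 0.01772, h_1 = f(L/D)V²/2g = 10.15 m
Pipe 2: V = 4.235 m/s, Re = 1.82×10^6, ε/D = 4.09×10^-6, f = 0.01067, h_2 = f(L/D)V²/2g = 7.986 m
Pipe 3: V = 3.657 m/s, Re = 1.69×10^6, ε/D = 6.25×10^-4, f = 0.01790, h_3 = f(L/D)V²/2g = 71.63 m
Series → Q common, losses add: H = Σh = 89.77 m

H ≈ 89.8 m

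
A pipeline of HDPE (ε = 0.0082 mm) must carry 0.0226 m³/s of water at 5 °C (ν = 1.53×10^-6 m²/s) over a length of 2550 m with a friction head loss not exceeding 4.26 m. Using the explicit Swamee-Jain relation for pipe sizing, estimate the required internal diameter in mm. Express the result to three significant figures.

Swamee-Jain (Type III): D = 0.66·[ε^1.25·(LQ²/(gh_f))^4.75 + ν·Q^9.4·(L/(gh_f))^5.2]^0.04
LQ²/(gh_f) = 0.03117; L/(gh_f) = 61.02
Term 1 = ε^1.25·(…)^4.75 = 3.07×10^-14; Term 2 = ν·Q^9.4·(…)^5.2 = 9.95×10^-13
D = 0.66·(3.07×10^-14 + 9.95×10^-13)^0.04 = 0.2188 m = 219 mm
Check: V = 0.601 m/s, Re = 8.60×10^4, f = 0.01865, h_f = 4.01 m ≈ 4.26 m ✓

D ≈ 219 mm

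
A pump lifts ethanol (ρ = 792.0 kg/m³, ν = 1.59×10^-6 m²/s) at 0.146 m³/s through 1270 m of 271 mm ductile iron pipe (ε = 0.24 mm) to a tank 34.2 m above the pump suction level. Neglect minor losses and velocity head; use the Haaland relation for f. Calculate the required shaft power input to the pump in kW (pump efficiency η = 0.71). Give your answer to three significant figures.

V = 4Q/(πD²) = 2.531 m/s; Re = 4.31×10^5; ε/D = 8.86×10^-4; f = 0.01976
h_f = f(L/D)V²/2g = 30.24 m
Total head H = z + h_f = 34.2 + 30.24 = 64.44 m
P_hyd = ρgQH = 792.0·9.81·0.146·64.44 = 73.10 kW
P_shaft = P_hyd/η = 73.10/0.71 = 103.0 kW

P_shaft ≈ 103 kW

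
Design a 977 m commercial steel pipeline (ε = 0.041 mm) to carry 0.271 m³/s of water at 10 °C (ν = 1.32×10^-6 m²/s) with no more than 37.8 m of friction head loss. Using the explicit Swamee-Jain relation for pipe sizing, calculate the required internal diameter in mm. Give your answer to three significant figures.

D ≈ 298 mm

Swamee-Jain (Type III): D = 0.66·[ε^1.25·(LQ²/(gh_f))^4.75 + ν·Q^9.4·(L/(gh_f))^5.2]^0.04
LQ²/(gh_f) = 0.1935; L/(gh_f) = 2.635
Term 1 = ε^1.25·(…)^4.75 = 1.34×10^-9; Term 2 = ν·Q^9.4·(…)^5.2 = 9.51×10^-10
D = 0.66·(1.34×10^-9 + 9.51×10^-10)^0.04 = 0.2978 m = 298 mm
Check: V = 3.89 m/s, Re = 8.78×10^5, f = 0.01416, h_f = 35.8 m ≈ 37.8 m ✓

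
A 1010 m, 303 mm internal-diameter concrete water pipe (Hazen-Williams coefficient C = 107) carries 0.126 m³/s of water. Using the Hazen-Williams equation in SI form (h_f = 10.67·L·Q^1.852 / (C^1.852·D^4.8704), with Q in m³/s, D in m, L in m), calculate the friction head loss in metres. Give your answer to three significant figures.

h_f = 10.67·1010·0.126^1.852 / (107^1.852·0.303^4.8704) = 13.60 m

h_f ≈ 13.6 m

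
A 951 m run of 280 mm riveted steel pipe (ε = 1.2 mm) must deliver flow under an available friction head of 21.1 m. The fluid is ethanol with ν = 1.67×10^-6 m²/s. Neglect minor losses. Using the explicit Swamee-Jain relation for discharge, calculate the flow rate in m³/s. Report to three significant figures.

Swamee-Jain (Type II): Q = -0.965·√(gD⁵h_f/L)·ln[ε/(3.7D) + √(3.17ν²L/(gD³h_f))]
√(gD⁵h_f/L) = √(9.81·0.280⁵·21.1/951) = 0.01935
ε/(3.7D) = 0.00116; √(3.17ν²L/(gD³h_f)) = 4.30×10^-5
Q = -0.965·0.01935·ln(0.001201) = 0.1256 m³/s
Check: V = 2.04 m/s, Re = 3.42×10^5, f = 0.02944, h_f = 21.2 m ≈ 21.1 m ✓

Q ≈ 0.126 m³/s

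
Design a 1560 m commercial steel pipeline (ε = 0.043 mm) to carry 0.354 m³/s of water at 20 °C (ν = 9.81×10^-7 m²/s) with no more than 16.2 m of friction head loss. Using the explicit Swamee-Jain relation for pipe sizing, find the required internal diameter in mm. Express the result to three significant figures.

D ≈ 426 mm

Swamee-Jain (Type III): D = 0.66·[ε^1.25·(LQ²/(gh_f))^4.75 + ν·Q^9.4·(L/(gh_f))^5.2]^0.04
LQ²/(gh_f) = 1.230; L/(gh_f) = 9.816
Term 1 = ε^1.25·(…)^4.75 = 9.31×10^-6; Term 2 = ν·Q^9.4·(…)^5.2 = 8.14×10^-6
D = 0.66·(9.31×10^-6 + 8.14×10^-6)^0.04 = 0.4258 m = 426 mm
Check: V = 2.49 m/s, Re = 1.08×10^6, f = 0.01344, h_f = 15.5 m ≈ 16.2 m ✓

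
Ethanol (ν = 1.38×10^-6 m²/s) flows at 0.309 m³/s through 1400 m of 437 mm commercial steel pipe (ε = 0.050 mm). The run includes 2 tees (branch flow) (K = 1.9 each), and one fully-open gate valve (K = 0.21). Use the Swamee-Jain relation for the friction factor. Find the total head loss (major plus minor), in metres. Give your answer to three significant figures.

H_L ≈ 10.7 m

V = 4Q/(πD²) = 2.060 m/s; V²/2g = 0.2163 m
Re = 6.52×10^5, ε/D = 1.14×10^-4 → f = 0.01424 (Swamee-Jain)
Major: h_f = f(L/D)·V²/2g = 0.01424·3204·0.2163 = 9.866 m
Minor: ΣK = 4.01; h_m = ΣK·V²/2g = 0.8675 m
Total H_L = 9.866 + 0.8675 = 10.73 m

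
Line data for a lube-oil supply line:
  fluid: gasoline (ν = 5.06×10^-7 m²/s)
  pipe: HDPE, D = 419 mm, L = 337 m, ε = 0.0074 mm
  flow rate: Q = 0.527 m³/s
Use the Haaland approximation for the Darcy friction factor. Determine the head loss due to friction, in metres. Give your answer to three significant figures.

h_f ≈ 6.19 m

V = 4Q/(πD²) = 4·0.527/(π·0.419²) = 3.822 m/s
Re = VD/ν = 3.822·0.419/5.06×10^-7 = 3.16×10^6 → turbulent
ε/D = 0.0074/419 = 1.77×10^-5
Haaland: f = 0.01033
h_f = f(L/D)V²/(2g) = 0.01033·(337/0.419)·3.822²/(2·9.81) = 6.186 m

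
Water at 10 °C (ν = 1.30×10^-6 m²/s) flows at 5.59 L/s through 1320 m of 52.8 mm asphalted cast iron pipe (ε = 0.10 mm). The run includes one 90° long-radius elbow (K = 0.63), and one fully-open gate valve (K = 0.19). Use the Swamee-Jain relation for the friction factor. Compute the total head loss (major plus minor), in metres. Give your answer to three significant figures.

V = 4Q/(πD²) = 2.553 m/s; V²/2g = 0.3322 m
Re = 1.04×10^5, ε/D = 0.00189 → f = 0.02499 (Swamee-Jain)
Major: h_f = f(L/D)·V²/2g = 0.02499·25000·0.3322 = 207.6 m
Minor: ΣK = 0.820; h_m = ΣK·V²/2g = 0.2724 m
Total H_L = 207.6 + 0.2724 = 207.8 m

H_L ≈ 208 m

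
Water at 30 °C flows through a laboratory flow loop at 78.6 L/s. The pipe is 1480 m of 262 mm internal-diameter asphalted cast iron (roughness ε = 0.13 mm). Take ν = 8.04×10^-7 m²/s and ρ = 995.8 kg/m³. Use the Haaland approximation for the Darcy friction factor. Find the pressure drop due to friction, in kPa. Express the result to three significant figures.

V = 4Q/(πD²) = 4·0.0786/(π·0.262²) = 1.458 m/s
Re = VD/ν = 1.458·0.262/8.04×10^-7 = 4.75×10^5 → turbulent
ε/D = 0.13/262 = 4.96×10^-4
Haaland: f = 0.01759
h_f = f(L/D)V²/(2g) = 0.01759·(1480/0.262)·1.458²/(2·9.81) = 10.77 m
Δp = ρg·h_f = 995.8·9.81·10.77 = 105.2 kPa

Δp ≈ 105 kPa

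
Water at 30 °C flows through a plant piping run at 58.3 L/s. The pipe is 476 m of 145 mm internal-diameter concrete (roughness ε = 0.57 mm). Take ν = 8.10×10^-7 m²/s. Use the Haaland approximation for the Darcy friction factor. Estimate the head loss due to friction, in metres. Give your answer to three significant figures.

h_f ≈ 59.4 m

V = 4Q/(πD²) = 4·0.0583/(π·0.145²) = 3.531 m/s
Re = VD/ν = 3.531·0.145/8.10×10^-7 = 6.32×10^5 → turbulent
ε/D = 0.57/145 = 0.00393
Haaland: f = 0.02849
h_f = f(L/D)V²/(2g) = 0.02849·(476/0.145)·3.531²/(2·9.81) = 59.42 m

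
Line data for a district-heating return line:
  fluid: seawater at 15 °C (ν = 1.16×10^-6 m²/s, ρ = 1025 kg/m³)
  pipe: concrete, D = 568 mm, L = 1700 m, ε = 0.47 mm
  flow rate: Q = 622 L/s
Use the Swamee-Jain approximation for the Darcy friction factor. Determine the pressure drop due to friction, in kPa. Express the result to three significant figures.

Δp ≈ 177 kPa

V = 4Q/(πD²) = 4·0.622/(π·0.568²) = 2.455 m/s
Re = VD/ν = 2.455·0.568/1.16×10^-6 = 1.20×10^6 → turbulent
ε/D = 0.47/568 = 8.27×10^-4
Swamee-Jain: f = 0.01914
h_f = f(L/D)V²/(2g) = 0.01914·(1700/0.568)·2.455²/(2·9.81) = 17.59 m
Δp = ρg·h_f = 1025·9.81·17.59 = 176.9 kPa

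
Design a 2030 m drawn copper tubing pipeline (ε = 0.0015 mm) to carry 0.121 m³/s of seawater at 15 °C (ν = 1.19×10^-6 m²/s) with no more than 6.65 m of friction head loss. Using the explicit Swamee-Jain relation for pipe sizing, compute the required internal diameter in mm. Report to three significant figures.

D ≈ 353 mm

Swamee-Jain (Type III): D = 0.66·[ε^1.25·(LQ²/(gh_f))^4.75 + ν·Q^9.4·(L/(gh_f))^5.2]^0.04
LQ²/(gh_f) = 0.4556; L/(gh_f) = 31.12
Term 1 = ε^1.25·(…)^4.75 = 1.25×10^-9; Term 2 = ν·Q^9.4·(…)^5.2 = 1.65×10^-7
D = 0.66·(1.25×10^-9 + 1.65×10^-7)^0.04 = 0.3535 m = 353 mm
Check: V = 1.23 m/s, Re = 3.66×10^5, f = 0.01391, h_f = 6.19 m ≈ 6.65 m ✓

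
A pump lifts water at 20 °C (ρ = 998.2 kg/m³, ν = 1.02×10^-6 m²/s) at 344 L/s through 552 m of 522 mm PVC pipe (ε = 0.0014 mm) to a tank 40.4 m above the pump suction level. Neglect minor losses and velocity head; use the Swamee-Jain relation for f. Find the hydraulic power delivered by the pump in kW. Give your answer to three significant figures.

V = 4Q/(πD²) = 1.607 m/s; Re = 8.23×10^5; ε/D = 2.68×10^-6; f = 0.01206
h_f = f(L/D)V²/2g = 1.679 m
Total head H = z + h_f = 40.4 + 1.679 = 42.08 m
P_hyd = ρgQH = 998.2·9.81·0.344·42.08 = 141.7 kW

P_hyd ≈ 142 kW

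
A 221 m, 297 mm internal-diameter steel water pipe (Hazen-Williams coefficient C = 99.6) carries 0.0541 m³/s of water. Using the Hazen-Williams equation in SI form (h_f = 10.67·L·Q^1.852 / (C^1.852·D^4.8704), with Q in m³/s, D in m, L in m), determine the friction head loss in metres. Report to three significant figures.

h_f ≈ 0.783 m

h_f = 10.67·221·0.0541^1.852 / (99.6^1.852·0.297^4.8704) = 0.7826 m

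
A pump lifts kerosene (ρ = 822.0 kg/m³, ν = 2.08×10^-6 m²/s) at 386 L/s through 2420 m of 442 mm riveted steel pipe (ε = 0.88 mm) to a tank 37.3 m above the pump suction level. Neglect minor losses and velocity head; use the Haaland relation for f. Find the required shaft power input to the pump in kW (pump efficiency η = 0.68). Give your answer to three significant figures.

P_shaft ≈ 363 kW

V = 4Q/(πD²) = 2.516 m/s; Re = 5.35×10^5; ε/D = 0.00199; f = 0.02374
h_f = f(L/D)V²/2g = 41.93 m
Total head H = z + h_f = 37.3 + 41.93 = 79.23 m
P_hyd = ρgQH = 822.0·9.81·0.386·79.23 = 246.6 kW
P_shaft = P_hyd/η = 246.6/0.68 = 362.7 kW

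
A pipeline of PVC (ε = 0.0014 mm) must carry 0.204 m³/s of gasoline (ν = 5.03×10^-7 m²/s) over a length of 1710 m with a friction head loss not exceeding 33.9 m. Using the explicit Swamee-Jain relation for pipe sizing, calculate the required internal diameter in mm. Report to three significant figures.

Swamee-Jain (Type III): D = 0.66·[ε^1.25·(LQ²/(gh_f))^4.75 + ν·Q^9.4·(L/(gh_f))^5.2]^0.04
LQ²/(gh_f) = 0.2140; L/(gh_f) = 5.142
Term 1 = ε^1.25·(…)^4.75 = 3.18×10^-11; Term 2 = ν·Q^9.4·(…)^5.2 = 8.13×10^-10
D = 0.66·(3.18×10^-11 + 8.13×10^-10)^0.04 = 0.2862 m = 286 mm
Check: V = 3.17 m/s, Re = 1.80×10^6, f = 0.01071, h_f = 32.8 m ≈ 33.9 m ✓

D ≈ 286 mm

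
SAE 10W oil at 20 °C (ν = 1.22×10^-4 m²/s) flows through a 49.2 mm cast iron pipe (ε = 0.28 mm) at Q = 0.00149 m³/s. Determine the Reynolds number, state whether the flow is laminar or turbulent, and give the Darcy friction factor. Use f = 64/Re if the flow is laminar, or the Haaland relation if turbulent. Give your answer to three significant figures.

Re ≈ 316; laminar; f = 64/Re ≈ 0.202

V = 4Q/(πD²) = 0.7837 m/s
Re = VD/ν = 0.7837·0.0492/1.22×10^-4 = 316
Re < 2300 → laminar → f = 64/Re = 0.2025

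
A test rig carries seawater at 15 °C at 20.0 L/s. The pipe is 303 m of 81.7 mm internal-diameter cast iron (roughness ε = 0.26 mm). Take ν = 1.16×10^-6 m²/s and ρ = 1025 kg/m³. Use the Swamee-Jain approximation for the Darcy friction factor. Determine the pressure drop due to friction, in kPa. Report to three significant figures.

V = 4Q/(πD²) = 4·0.0200/(π·0.0817²) = 3.815 m/s
Re = VD/ν = 3.815·0.0817/1.16×10^-6 = 2.69×10^5 → turbulent
ε/D = 0.26/81.7 = 0.00318
Swamee-Jain: f = 0.02724
h_f = f(L/D)V²/(2g) = 0.02724·(303/0.0817)·3.815²/(2·9.81) = 74.95 m
Δp = ρg·h_f = 1025·9.81·74.95 = 753.6 kPa

Δp ≈ 754 kPa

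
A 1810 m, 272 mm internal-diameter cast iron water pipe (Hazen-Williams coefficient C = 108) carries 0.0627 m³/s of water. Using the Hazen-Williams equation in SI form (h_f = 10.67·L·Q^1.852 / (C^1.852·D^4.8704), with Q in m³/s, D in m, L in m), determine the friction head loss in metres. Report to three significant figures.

h_f = 10.67·1810·0.0627^1.852 / (108^1.852·0.272^4.8704) = 11.13 m

h_f ≈ 11.1 m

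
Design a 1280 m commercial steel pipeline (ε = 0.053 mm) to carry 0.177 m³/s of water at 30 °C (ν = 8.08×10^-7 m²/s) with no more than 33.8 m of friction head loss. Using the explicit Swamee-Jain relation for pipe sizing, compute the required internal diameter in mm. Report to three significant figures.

D ≈ 274 mm

Swamee-Jain (Type III): D = 0.66·[ε^1.25·(LQ²/(gh_f))^4.75 + ν·Q^9.4·(L/(gh_f))^5.2]^0.04
LQ²/(gh_f) = 0.1209; L/(gh_f) = 3.860
Term 1 = ε^1.25·(…)^4.75 = 1.98×10^-10; Term 2 = ν·Q^9.4·(…)^5.2 = 7.74×10^-11
D = 0.66·(1.98×10^-10 + 7.74×10^-11)^0.04 = 0.2736 m = 274 mm
Check: V = 3.01 m/s, Re = 1.02×10^6, f = 0.01468, h_f = 31.7 m ≈ 33.8 m ✓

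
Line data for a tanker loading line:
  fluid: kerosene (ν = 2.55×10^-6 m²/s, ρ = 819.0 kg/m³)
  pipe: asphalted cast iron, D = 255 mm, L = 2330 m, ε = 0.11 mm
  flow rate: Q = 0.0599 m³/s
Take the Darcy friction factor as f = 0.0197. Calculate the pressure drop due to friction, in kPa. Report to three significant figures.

V = 4Q/(πD²) = 4·0.0599/(π·0.255²) = 1.173 m/s
h_f = f(L/D)V²/(2g) = 0.01970·(2330/0.255)·1.173²/(2·9.81) = 12.62 m
Δp = ρg·h_f = 819.0·9.81·12.62 = 101.4 kPa

Δp ≈ 101 kPa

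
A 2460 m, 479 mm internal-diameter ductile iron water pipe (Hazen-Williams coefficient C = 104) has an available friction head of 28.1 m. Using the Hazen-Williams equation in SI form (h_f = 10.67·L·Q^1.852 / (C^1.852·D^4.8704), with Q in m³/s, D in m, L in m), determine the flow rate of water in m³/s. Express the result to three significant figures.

Rearranging: Q = [h_f·C^1.852·D^4.8704 / (10.67·L)]^(1/1.852)
Q = [28.1·104^1.852·0.479^4.8704 / (10.67·2460)]^0.540 = 0.3737 m³/s

Q ≈ 0.374 m³/s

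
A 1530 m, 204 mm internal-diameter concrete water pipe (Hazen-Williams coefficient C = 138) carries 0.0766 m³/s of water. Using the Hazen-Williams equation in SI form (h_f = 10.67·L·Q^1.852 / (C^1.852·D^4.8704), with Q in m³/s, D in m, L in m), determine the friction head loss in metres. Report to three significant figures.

h_f = 10.67·1530·0.0766^1.852 / (138^1.852·0.204^4.8704) = 35.14 m

h_f ≈ 35.1 m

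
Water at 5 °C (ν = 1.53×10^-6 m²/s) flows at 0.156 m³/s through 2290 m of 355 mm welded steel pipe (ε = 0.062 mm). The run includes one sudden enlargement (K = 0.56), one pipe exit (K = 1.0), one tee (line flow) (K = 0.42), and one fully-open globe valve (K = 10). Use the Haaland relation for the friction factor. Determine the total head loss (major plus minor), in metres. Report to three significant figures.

H_L ≈ 14.2 m

V = 4Q/(πD²) = 1.576 m/s; V²/2g = 0.1266 m
Re = 3.66×10^5, ε/D = 1.75×10^-4 → f = 0.01551 (Haaland)
Major: h_f = f(L/D)·V²/2g = 0.01551·6451·0.1266 = 12.67 m
Minor: ΣK = 12.0; h_m = ΣK·V²/2g = 1.517 m
Total H_L = 12.67 + 1.517 = 14.19 m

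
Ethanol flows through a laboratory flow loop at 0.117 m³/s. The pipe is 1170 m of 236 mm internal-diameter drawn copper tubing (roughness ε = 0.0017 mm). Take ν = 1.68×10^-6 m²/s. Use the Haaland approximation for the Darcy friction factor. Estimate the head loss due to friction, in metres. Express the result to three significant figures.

V = 4Q/(πD²) = 4·0.117/(π·0.236²) = 2.675 m/s
Re = VD/ν = 2.675·0.236/1.68×10^-6 = 3.76×10^5 → turbulent
ε/D = 0.0017/236 = 7.20×10^-6
Haaland: f = 0.01382
h_f = f(L/D)V²/(2g) = 0.01382·(1170/0.236)·2.675²/(2·9.81) = 24.99 m

h_f ≈ 25.0 m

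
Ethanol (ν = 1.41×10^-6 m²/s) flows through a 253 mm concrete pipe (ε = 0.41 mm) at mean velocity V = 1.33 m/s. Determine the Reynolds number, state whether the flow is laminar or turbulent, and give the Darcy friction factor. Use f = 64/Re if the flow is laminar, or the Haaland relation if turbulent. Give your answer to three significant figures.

Re ≈ 2.39×10^5; turbulent; f ≈ 0.0230

Re = VD/ν = 1.330·0.253/1.41×10^-6 = 2.39×10^5
Re > 4000 → turbulent; ε/D = 0.00162
Haaland: f = 0.02297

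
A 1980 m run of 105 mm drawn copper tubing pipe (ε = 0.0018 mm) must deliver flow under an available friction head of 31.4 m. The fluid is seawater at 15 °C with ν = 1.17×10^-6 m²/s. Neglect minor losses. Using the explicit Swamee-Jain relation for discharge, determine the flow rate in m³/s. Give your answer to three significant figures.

Swamee-Jain (Type II): Q = -0.965·√(gD⁵h_f/L)·ln[ε/(3.7D) + √(3.17ν²L/(gD³h_f))]
√(gD⁵h_f/L) = √(9.81·0.105⁵·31.4/1980) = 0.001409
ε/(3.7D) = 4.63×10^-6; √(3.17ν²L/(gD³h_f)) = 1.55×10^-4
Q = -0.965·0.001409·ln(1.599×10^-4) = 0.01189 m³/s
Check: V = 1.37 m/s, Re = 1.23×10^5, f = 0.01723, h_f = 31.2 m ≈ 31.4 m ✓

Q ≈ 0.0119 m³/s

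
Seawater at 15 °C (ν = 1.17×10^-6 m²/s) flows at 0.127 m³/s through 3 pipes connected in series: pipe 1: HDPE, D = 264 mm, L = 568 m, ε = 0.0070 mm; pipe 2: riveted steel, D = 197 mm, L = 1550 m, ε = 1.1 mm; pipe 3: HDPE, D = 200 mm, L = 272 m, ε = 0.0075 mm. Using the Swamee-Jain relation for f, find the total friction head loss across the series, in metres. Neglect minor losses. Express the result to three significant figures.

Pipe 1: V = 2.320 m/s, Re = 5.24×10^5, ε/D = 2.65×10^-5, f = 0.01341, h_1 = f(L/D)V²/2g = 7.915 m
Pipe 2: V = 4.167 m/s, Re = 7.02×10^5, ε/D = 0.00558, f = 0.03161, h_2 = f(L/D)V²/2g = 220.1 m
Pipe 3: V = 4.043 m/s, Re = 6.91×10^5, ε/D = 3.75×10^-5, f = 0.01305, h_3 = f(L/D)V²/2g = 14.78 m
Series → Q common, losses add: H = Σh = 242.8 m

H ≈ 243 m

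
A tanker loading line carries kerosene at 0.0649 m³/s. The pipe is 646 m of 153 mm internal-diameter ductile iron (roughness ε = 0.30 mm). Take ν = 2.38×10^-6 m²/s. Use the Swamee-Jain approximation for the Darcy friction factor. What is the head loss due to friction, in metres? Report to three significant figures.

V = 4Q/(πD²) = 4·0.0649/(π·0.153²) = 3.530 m/s
Re = VD/ν = 3.530·0.153/2.38×10^-6 = 2.27×10^5 → turbulent
ε/D = 0.30/153 = 0.00196
Swamee-Jain: f = 0.02426
h_f = f(L/D)V²/(2g) = 0.02426·(646/0.153)·3.530²/(2·9.81) = 65.07 m

h_f ≈ 65.1 m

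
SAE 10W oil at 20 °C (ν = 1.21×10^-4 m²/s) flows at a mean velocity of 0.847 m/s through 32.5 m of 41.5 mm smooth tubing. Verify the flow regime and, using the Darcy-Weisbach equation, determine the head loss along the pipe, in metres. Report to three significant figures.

Re = VD/ν = 0.847·0.04150/1.21×10^-4 = 290 → laminar (Re < 2300)
f = 64/Re = 0.2203
h_f = f(L/D)V²/(2g) = 0.2203·(32.5/0.04150)·0.847²/(2·9.81) = 6.309 m

h_f ≈ 6.31 m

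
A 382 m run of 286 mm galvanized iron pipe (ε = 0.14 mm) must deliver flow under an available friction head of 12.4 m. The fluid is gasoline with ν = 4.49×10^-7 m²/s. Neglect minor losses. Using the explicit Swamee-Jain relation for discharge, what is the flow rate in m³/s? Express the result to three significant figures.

Q ≈ 0.211 m³/s

Swamee-Jain (Type II): Q = -0.965·√(gD⁵h_f/L)·ln[ε/(3.7D) + √(3.17ν²L/(gD³h_f))]
√(gD⁵h_f/L) = √(9.81·0.286⁵·12.4/382) = 0.02468
ε/(3.7D) = 1.32×10^-4; √(3.17ν²L/(gD³h_f)) = 9.26×10^-6
Q = -0.965·0.02468·ln(1.416×10^-4) = 0.2111 m³/s
Check: V = 3.29 m/s, Re = 2.09×10^6, f = 0.01694, h_f = 12.5 m ≈ 12.4 m ✓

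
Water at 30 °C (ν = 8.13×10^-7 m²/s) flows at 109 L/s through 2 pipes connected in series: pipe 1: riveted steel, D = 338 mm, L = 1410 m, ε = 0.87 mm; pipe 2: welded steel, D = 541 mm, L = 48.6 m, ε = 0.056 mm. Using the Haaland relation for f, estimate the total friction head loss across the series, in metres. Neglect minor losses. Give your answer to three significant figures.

H ≈ 7.98 m

Pipe 1: V = 1.215 m/s, Re = 5.05×10^5, ε/D = 0.00257, f = 0.02539, h_1 = f(L/D)V²/2g = 7.967 m
Pipe 2: V = 0.4742 m/s, Re = 3.16×10^5, ε/D = 1.04×10^-4, f = 0.01515, h_2 = f(L/D)V²/2g = 0.01560 m
Series → Q common, losses add: H = Σh = 7.983 m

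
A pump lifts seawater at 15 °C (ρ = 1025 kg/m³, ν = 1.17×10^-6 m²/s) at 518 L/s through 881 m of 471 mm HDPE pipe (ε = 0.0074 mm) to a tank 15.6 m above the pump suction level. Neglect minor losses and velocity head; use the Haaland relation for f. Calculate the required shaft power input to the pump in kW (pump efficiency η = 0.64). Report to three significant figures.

V = 4Q/(πD²) = 2.973 m/s; Re = 1.20×10^6; ε/D = 1.57×10^-5; f = 0.01157
h_f = f(L/D)V²/2g = 9.753 m
Total head H = z + h_f = 15.6 + 9.753 = 25.35 m
P_hyd = ρgQH = 1025·9.81·0.518·25.35 = 132.1 kW
P_shaft = P_hyd/η = 132.1/0.64 = 206.3 kW

P_shaft ≈ 206 kW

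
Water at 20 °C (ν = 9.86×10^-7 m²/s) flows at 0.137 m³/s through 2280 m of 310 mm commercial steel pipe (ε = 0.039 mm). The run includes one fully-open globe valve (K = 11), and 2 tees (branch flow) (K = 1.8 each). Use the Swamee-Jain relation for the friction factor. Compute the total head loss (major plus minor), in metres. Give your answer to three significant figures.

V = 4Q/(πD²) = 1.815 m/s; V²/2g = 0.1679 m
Re = 5.71×10^5, ε/D = 1.26×10^-4 → f = 0.01456 (Swamee-Jain)
Major: h_f = f(L/D)·V²/2g = 0.01456·7355·0.1679 = 17.98 m
Minor: ΣK = 14.6; h_m = ΣK·V²/2g = 2.452 m
Total H_L = 17.98 + 2.452 = 20.44 m

H_L ≈ 20.4 m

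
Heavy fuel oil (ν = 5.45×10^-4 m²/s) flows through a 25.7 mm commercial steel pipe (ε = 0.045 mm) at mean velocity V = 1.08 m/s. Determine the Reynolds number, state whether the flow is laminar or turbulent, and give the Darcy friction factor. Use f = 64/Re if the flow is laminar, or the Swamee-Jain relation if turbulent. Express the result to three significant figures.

Re ≈ 50.9; laminar; f = 64/Re ≈ 1.26

Re = VD/ν = 1.080·0.0257/5.45×10^-4 = 50.9
Re < 2300 → laminar → f = 64/Re = 1.257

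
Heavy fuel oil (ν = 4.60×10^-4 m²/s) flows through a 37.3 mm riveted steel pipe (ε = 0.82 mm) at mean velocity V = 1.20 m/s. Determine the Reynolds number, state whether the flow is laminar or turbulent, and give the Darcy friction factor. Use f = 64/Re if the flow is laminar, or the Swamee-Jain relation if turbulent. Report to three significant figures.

Re = VD/ν = 1.200·0.0373/4.60×10^-4 = 97.3
Re < 2300 → laminar → f = 64/Re = 0.6577

Re ≈ 97.3; laminar; f = 64/Re ≈ 0.658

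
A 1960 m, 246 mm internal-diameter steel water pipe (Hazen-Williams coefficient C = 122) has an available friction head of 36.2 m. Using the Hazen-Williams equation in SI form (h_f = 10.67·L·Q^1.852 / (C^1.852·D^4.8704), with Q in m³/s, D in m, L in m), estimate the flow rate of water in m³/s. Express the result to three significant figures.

Rearranging: Q = [h_f·C^1.852·D^4.8704 / (10.67·L)]^(1/1.852)
Q = [36.2·122^1.852·0.246^4.8704 / (10.67·1960)]^0.540 = 0.09850 m³/s

Q ≈ 0.0985 m³/s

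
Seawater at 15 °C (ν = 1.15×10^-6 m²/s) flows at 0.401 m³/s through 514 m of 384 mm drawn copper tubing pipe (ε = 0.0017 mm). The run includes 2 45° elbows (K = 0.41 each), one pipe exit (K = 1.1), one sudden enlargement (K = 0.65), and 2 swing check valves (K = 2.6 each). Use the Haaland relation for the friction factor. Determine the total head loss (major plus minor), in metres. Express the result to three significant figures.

V = 4Q/(πD²) = 3.463 m/s; V²/2g = 0.6111 m
Re = 1.16×10^6, ε/D = 4.43×10^-6 → f = 0.01139 (Haaland)
Major: h_f = f(L/D)·V²/2g = 0.01139·1339·0.6111 = 9.318 m
Minor: ΣK = 7.77; h_m = ΣK·V²/2g = 4.748 m
Total H_L = 9.318 + 4.748 = 14.07 m

H_L ≈ 14.1 m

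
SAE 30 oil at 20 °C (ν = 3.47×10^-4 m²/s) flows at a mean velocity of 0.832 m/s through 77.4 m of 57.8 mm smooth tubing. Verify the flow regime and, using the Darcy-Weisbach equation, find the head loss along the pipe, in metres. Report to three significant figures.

Re = VD/ν = 0.832·0.05780/3.47×10^-4 = 139 → laminar (Re < 2300)
f = 64/Re = 0.4618
h_f = f(L/D)V²/(2g) = 0.4618·(77.4/0.05780)·0.832²/(2·9.81) = 21.82 m

h_f ≈ 21.8 m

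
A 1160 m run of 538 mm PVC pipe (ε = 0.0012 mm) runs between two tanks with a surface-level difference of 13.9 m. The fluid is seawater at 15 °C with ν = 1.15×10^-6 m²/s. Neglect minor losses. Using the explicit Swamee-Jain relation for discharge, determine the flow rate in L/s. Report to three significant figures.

Swamee-Jain (Type II): Q = -0.965·√(gD⁵h_f/L)·ln[ε/(3.7D) + √(3.17ν²L/(gD³h_f))]
√(gD⁵h_f/L) = √(9.81·0.538⁵·13.9/1160) = 0.07279
ε/(3.7D) = 6.03×10^-7; √(3.17ν²L/(gD³h_f)) = 1.51×10^-5
Q = -0.965·0.07279·ln(1.574×10^-5) = 0.7768 m³/s
Check: V = 3.42 m/s, Re = 1.60×10^6, f = 0.01082, h_f = 13.9 m ≈ 13.9 m ✓

Q ≈ 777 L/s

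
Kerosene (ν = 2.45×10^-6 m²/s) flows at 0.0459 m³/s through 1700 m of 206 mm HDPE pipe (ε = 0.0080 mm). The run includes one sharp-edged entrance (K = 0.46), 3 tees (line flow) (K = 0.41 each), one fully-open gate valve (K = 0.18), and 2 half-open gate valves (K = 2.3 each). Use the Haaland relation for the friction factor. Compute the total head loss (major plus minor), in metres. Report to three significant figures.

V = 4Q/(πD²) = 1.377 m/s; V²/2g = 0.09667 m
Re = 1.16×10^5, ε/D = 3.88×10^-5 → f = 0.01747 (Haaland)
Major: h_f = f(L/D)·V²/2g = 0.01747·8252·0.09667 = 13.93 m
Minor: ΣK = 6.47; h_m = ΣK·V²/2g = 0.6254 m
Total H_L = 13.93 + 0.6254 = 14.56 m

H_L ≈ 14.6 m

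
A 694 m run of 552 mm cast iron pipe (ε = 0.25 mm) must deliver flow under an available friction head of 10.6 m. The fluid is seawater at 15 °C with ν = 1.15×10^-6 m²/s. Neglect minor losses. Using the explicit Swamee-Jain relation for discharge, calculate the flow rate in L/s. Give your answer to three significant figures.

Q ≈ 753 L/s

Swamee-Jain (Type II): Q = -0.965·√(gD⁵h_f/L)·ln[ε/(3.7D) + √(3.17ν²L/(gD³h_f))]
√(gD⁵h_f/L) = √(9.81·0.552⁵·10.6/694) = 0.08763
ε/(3.7D) = 1.22×10^-4; √(3.17ν²L/(gD³h_f)) = 1.29×10^-5
Q = -0.965·0.08763·ln(1.353×10^-4) = 0.7533 m³/s
Check: V = 3.15 m/s, Re = 1.51×10^6, f = 0.01678, h_f = 10.7 m ≈ 10.6 m ✓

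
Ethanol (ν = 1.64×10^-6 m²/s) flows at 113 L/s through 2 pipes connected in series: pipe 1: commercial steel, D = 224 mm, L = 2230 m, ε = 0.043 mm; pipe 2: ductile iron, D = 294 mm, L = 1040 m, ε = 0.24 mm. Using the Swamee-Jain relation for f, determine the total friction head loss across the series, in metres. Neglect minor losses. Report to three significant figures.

H ≈ 75.9 m

Pipe 1: V = 2.867 m/s, Re = 3.92×10^5, ε/D = 1.92×10^-4, f = 0.01579, h_1 = f(L/D)V²/2g = 65.88 m
Pipe 2: V = 1.665 m/s, Re = 2.98×10^5, ε/D = 8.16×10^-4, f = 0.01995, h_2 = f(L/D)V²/2g = 9.966 m
Series → Q common, losses add: H = Σh = 75.85 m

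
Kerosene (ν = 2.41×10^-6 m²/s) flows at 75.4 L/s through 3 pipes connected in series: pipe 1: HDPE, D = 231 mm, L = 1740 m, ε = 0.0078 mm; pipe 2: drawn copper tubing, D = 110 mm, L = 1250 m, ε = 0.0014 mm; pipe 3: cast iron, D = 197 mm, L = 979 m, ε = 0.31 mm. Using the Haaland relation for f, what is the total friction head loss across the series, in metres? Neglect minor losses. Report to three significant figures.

H ≈ 565 m

Pipe 1: V = 1.799 m/s, Re = 1.72×10^5, ε/D = 3.38×10^-5, f = 0.01615, h_1 = f(L/D)V²/2g = 20.07 m
Pipe 2: V = 7.934 m/s, Re = 3.62×10^5, ε/D = 1.27×10^-5, f = 0.01397, h_2 = f(L/D)V²/2g = 509.2 m
Pipe 3: V = 2.474 m/s, Re = 2.02×10^5, ε/D = 0.00157, f = 0.02295, h_3 = f(L/D)V²/2g = 35.57 m
Series → Q common, losses add: H = Σh = 564.9 m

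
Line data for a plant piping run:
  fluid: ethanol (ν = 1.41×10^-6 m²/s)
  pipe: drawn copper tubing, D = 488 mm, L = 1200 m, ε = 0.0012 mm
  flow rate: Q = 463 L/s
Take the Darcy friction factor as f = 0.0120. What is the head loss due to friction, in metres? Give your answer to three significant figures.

V = 4Q/(πD²) = 4·0.463/(π·0.488²) = 2.475 m/s
h_f = f(L/D)V²/(2g) = 0.01200·(1200/0.488)·2.475²/(2·9.81) = 9.216 m

h_f ≈ 9.22 m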